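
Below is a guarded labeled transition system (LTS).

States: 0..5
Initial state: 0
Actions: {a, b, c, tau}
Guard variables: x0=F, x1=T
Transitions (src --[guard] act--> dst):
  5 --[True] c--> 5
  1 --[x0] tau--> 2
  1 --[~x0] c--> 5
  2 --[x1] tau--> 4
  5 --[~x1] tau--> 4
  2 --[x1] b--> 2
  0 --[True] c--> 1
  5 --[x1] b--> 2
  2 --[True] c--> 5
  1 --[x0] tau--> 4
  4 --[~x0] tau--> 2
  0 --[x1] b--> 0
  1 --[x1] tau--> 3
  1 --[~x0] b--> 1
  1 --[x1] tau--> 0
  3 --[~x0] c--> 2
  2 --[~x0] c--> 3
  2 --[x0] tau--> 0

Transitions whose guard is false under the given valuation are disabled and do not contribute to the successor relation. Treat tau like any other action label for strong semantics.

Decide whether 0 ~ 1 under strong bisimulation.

Answer: NOT BISIMILAR

Working:
Bisimulation quotient by refinement:
  π0 = {{0,1,2,3,4,5}}
  π1 = {{0,5},{1,2},{3},{4}}
  π2 = {{0},{1},{2},{3},{4},{5}}
6 equivalence class(es) (converged in 3)
0∈{0}, 1∈{1}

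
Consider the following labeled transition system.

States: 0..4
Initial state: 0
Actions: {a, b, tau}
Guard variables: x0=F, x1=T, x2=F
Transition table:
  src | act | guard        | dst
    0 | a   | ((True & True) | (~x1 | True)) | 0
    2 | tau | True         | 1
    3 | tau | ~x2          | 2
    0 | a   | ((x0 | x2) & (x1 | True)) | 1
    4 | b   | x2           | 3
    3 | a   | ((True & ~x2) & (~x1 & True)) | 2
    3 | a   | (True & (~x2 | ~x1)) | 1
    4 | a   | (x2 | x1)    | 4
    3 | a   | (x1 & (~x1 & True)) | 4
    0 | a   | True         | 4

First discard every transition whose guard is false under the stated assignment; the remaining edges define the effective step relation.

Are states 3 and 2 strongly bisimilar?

Answer: NOT BISIMILAR

Working:
Compute ~ classes (split until stable):
  round 0: {{0,1,2,3,4}}
  round 1: {{0,4},{1},{2},{3}}
Fixed point at round 2; 4 class(es).
class of 3: {3}; class of 2: {2}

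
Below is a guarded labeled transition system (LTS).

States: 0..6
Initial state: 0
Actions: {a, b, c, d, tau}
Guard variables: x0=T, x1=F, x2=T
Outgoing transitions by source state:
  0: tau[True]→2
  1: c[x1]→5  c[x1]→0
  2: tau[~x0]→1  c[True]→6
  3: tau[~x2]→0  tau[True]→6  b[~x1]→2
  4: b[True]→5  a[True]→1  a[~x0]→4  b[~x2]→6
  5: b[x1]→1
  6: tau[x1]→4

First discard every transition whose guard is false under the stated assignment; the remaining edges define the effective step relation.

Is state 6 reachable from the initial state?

Guard filter leaves 6 enabled edge(s).
Layer 0: {0}
Layer 1: {2}  total {0,2}
Layer 2: {6}  total {0,2,6}
Reachable = {0,2,6}
Path to 6: tau·c

Answer: REACHABLE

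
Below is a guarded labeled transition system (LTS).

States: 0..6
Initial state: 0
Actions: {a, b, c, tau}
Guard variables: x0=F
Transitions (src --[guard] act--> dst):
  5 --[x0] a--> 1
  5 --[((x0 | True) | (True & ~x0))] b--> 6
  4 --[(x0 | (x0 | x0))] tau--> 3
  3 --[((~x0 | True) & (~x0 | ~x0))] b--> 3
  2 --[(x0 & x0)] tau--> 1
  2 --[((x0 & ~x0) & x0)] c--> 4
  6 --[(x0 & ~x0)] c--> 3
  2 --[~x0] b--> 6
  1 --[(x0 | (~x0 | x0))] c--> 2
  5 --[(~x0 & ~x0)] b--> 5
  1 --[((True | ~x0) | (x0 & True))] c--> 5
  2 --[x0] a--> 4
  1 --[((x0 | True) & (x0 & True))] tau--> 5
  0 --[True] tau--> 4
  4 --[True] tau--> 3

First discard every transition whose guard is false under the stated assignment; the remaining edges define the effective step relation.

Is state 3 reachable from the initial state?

Answer: REACHABLE

Analysis:
Guard filter leaves 8 enabled edge(s).
depth 0: {0}
depth 1: {4}  now seen {0,4}
depth 2: {3}  now seen {0,3,4}
R = {0,3,4}
trace reaching 3: tau·tau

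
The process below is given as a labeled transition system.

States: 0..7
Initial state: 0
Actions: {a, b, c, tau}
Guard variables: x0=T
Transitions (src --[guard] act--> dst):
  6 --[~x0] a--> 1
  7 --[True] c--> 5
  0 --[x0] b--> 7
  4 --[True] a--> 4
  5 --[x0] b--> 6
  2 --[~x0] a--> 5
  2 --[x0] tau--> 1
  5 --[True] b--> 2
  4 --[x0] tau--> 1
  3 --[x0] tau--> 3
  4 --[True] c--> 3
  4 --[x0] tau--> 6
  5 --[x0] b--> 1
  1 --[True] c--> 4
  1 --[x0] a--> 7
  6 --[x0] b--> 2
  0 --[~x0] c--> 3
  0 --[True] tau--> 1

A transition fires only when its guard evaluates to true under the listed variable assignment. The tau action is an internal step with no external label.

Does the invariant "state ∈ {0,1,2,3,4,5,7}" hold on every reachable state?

Safe = {0,1,2,3,4,5,7}
R = {0,1,2,3,4,5,6,7}
  0: ok
  1: ok
  2: ok
  3: ok
  4: ok
  5: ok
  6: VIOLATES
  7: ok
counterexample path to 6: b·c·b

Answer: INVARIANT VIOLATED at state 6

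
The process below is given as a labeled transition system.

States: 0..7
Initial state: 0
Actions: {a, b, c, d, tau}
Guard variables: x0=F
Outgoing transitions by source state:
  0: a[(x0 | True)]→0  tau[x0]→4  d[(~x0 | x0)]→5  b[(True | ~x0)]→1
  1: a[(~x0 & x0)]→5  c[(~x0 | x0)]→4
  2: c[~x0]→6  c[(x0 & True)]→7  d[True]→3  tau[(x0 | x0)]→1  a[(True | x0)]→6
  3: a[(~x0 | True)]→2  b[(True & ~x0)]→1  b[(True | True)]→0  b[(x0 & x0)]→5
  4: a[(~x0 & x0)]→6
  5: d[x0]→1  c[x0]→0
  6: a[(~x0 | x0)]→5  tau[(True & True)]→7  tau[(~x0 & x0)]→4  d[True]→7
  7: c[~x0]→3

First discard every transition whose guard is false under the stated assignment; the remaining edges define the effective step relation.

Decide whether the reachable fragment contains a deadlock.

Answer: DEADLOCK at state 4

Working:
Reach set: {0,1,4,5}
  0: a→0  b→1  d→5  [deg 3]
  1: c→4  [deg 1]
  4: ∅  [deadlock]
  5: ∅  [deadlock]
trace reaching 4: b·c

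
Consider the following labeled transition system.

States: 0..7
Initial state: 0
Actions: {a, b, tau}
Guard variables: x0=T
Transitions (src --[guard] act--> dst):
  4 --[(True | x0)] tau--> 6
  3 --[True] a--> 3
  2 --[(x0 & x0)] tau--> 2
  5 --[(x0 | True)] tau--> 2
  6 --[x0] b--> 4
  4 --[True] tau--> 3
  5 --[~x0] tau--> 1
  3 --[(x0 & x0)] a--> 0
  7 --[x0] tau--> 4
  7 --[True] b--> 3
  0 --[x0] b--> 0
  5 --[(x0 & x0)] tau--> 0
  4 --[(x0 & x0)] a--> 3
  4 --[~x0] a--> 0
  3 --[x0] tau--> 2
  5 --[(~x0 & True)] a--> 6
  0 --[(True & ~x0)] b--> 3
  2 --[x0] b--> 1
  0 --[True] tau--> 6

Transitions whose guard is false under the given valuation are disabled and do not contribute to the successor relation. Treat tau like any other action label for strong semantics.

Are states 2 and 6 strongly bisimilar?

Compute ~ classes (split until stable):
  round 0: {{0,1,2,3,4,5,6,7}}
  round 1: {{0,2,7},{1},{3,4},{5},{6}}
  round 2: {{0},{1},{2},{3},{4},{5},{6},{7}}
Fixed point at round 3; 8 class(es).
class of 2: {2}; class of 6: {6}

Answer: NOT BISIMILAR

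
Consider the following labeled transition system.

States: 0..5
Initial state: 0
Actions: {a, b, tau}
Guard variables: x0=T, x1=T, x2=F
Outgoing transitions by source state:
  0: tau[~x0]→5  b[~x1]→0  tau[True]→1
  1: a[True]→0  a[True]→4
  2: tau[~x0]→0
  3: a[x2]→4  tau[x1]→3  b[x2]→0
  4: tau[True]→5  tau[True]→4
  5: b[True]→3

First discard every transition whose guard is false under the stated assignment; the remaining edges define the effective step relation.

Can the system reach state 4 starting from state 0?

After dropping false guards: 7 live edges.
Layer 0: {0}
Layer 1: {1}  now seen {0,1}
Layer 2: {4}  now seen {0,1,4}
Layer 3: {5}  now seen {0,1,4,5}
Layer 4: {3}  now seen {0,1,3,4,5}
R = {0,1,3,4,5}
witness 4: tau·a

Answer: REACHABLE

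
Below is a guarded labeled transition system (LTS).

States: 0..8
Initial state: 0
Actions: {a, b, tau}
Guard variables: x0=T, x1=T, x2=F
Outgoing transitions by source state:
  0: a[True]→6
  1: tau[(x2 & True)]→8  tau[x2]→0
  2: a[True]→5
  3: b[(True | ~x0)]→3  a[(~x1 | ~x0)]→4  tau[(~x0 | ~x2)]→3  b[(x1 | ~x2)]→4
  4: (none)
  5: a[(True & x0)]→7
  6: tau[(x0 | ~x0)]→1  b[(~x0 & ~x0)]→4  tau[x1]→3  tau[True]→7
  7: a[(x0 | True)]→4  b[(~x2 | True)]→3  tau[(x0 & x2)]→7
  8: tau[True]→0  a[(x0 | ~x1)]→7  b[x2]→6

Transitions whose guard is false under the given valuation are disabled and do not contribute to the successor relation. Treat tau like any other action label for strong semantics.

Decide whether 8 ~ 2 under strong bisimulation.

Answer: NOT BISIMILAR

Analysis:
Refine partition for ~:
  P[0] = {{0,1,2,3,4,5,6,7,8}}
  P[1] = {{0,2,5},{1,4},{3},{6},{7},{8}}
  P[2] = {{0},{1,4},{2},{3},{5},{6},{7},{8}}
stable after 3 split(s): 8 block(s)
8∈{8}, 2∈{2}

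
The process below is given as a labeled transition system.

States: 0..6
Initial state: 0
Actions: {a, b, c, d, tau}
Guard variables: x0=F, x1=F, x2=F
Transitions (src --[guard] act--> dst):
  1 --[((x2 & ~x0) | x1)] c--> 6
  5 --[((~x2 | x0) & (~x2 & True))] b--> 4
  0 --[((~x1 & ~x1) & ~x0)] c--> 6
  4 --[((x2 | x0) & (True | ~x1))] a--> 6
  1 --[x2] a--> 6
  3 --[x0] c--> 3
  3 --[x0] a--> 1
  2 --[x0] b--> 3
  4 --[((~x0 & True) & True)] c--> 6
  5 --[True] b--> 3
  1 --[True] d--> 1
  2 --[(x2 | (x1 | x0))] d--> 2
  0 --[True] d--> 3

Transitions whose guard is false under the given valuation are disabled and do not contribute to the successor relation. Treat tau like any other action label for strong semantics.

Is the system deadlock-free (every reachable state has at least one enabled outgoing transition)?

Reach set: {0,3,6}
  0: c→6  d→3  [2 exit(s)]
  3: ∅  [no exit]
  6: ∅  [no exit]
Path to 3: d

Answer: DEADLOCK at state 3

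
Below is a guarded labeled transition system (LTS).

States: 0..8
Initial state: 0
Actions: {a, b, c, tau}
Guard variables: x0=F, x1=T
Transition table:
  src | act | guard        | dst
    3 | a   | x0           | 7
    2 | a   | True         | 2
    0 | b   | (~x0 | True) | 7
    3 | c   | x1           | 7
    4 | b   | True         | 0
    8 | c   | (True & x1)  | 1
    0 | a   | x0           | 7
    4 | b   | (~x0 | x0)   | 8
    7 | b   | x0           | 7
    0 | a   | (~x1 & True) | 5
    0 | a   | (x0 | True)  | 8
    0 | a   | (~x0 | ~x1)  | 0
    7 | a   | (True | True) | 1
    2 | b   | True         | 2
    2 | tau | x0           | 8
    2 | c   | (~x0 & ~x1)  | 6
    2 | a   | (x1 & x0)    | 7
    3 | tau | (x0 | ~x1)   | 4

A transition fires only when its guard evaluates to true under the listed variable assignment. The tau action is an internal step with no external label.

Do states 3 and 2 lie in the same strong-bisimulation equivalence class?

Refine partition for ~:
  P[0] = {{0,1,2,3,4,5,6,7,8}}
  P[1] = {{0,2},{1,5,6},{3,8},{4},{7}}
  P[2] = {{0},{1,5,6},{2},{3},{4},{7},{8}}
Fixed point at round 3; 7 class(es).
[3]={3}  [2]={2}

Answer: NOT BISIMILAR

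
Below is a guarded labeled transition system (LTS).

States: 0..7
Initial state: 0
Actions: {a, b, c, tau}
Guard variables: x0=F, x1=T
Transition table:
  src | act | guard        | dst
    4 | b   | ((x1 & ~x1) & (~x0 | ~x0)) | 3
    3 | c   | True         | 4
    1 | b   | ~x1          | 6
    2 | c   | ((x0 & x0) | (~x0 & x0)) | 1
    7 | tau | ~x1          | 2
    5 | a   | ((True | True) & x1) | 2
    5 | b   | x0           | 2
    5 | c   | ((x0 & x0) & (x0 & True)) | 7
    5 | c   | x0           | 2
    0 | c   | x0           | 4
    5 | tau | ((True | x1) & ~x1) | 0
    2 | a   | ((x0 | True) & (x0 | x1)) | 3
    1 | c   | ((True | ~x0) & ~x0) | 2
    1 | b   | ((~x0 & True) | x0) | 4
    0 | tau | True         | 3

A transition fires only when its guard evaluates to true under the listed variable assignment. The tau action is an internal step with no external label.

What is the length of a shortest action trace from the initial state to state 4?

Answer: 2

Analysis:
BFS to 4:
  depth 0: {0}
  depth 1: {3}
  depth 2: {4}
depth(4)=2, e.g. tau·c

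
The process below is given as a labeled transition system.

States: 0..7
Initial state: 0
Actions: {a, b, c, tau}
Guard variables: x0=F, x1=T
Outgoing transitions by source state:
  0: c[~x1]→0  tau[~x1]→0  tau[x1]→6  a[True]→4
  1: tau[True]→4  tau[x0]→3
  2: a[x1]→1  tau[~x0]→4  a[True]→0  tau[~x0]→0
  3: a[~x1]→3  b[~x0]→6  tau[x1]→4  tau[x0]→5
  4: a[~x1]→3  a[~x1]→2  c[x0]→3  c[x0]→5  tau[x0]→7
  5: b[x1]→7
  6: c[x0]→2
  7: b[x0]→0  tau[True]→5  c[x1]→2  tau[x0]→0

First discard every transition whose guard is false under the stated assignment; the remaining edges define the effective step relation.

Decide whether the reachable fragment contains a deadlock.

Reach set: {0,4,6}
  0: a→4  tau→6  [2 out]
  4: ∅  [no exit]
  6: ∅  [no exit]
trace reaching 4: a

Answer: DEADLOCK at state 4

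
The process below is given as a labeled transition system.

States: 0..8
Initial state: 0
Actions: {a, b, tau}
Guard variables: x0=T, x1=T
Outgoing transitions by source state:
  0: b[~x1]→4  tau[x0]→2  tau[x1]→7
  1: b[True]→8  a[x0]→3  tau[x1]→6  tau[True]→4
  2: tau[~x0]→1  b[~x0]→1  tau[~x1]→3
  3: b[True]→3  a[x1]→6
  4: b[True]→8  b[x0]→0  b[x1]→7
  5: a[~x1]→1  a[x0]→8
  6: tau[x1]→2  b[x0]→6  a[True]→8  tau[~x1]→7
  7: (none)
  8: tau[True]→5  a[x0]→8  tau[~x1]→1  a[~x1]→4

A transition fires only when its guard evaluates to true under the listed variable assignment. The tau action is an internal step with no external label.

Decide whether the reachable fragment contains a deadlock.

Answer: DEADLOCK at state 2

Analysis:
Reachable = {0,2,7}
  0: tau→2  tau→7  [deg 2]
  2: ∅  [STUCK]
  7: ∅  [STUCK]
trace reaching 2: tau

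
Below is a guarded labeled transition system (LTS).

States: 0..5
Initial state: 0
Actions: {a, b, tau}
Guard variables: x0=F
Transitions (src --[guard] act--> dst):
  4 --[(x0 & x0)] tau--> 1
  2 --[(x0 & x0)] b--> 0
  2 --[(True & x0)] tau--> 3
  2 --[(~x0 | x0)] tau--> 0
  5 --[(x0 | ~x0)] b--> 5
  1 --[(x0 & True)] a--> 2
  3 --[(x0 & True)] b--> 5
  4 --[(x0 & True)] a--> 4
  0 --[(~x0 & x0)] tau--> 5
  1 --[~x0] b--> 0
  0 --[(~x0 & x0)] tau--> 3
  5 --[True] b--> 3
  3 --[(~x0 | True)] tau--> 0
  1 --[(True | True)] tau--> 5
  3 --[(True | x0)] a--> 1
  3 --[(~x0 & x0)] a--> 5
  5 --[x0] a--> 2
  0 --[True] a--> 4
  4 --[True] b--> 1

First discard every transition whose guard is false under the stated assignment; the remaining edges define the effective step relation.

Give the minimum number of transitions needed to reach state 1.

Answer: 2

Trace:
Layered search for 1:
  Layer 0: {0}
  Layer 1: {4}
  Layer 2: {1}
1 enters at depth 2; path a·b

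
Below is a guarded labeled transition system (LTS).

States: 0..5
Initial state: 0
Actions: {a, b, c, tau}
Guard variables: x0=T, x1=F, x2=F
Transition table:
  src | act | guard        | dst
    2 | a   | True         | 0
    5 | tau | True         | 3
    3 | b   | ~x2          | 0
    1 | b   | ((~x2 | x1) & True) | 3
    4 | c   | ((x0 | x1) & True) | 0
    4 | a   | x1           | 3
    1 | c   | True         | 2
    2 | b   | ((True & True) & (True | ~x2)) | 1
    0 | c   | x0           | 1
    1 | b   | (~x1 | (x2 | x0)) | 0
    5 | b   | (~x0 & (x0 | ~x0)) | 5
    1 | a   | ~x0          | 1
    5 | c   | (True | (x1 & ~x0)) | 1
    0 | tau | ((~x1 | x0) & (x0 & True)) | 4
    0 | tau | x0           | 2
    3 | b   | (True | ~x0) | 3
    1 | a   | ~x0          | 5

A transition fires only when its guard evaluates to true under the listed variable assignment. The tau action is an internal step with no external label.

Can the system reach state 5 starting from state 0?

Answer: UNREACHABLE

Analysis:
13 transition(s) survive guard evaluation.
L0 = {0}
L1 = {1,2,4}  cumulative {0,1,2,4}
L2 = {3}  cumulative {0,1,2,3,4}
Reach set: {0,1,2,3,4}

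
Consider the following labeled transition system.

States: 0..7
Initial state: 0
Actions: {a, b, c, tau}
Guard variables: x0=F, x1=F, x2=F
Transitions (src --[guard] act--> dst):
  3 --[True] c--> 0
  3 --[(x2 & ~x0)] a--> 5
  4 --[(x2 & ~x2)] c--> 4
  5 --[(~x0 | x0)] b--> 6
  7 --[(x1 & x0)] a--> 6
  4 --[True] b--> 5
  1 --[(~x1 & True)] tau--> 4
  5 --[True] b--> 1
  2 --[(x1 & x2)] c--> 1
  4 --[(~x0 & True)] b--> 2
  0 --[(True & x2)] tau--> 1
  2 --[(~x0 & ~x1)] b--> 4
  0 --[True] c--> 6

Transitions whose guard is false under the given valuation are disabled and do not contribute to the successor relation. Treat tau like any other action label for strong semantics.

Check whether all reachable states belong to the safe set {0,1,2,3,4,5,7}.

Allowed set {0,1,2,3,4,5,7}
Reachable = {0,6}
  0: ok
  6: VIOLATES
reach 6 via c — violates

Answer: INVARIANT VIOLATED at state 6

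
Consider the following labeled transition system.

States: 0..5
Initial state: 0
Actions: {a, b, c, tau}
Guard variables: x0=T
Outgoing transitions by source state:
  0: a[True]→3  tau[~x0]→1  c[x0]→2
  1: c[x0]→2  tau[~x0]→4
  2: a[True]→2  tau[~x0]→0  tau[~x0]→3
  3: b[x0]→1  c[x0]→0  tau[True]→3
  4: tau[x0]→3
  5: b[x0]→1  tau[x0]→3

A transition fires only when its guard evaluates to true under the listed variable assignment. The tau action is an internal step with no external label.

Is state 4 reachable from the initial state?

Answer: UNREACHABLE

Analysis:
10 transition(s) survive guard evaluation.
depth 0: {0}
depth 1: {2,3}  now seen {0,2,3}
depth 2: {1}  now seen {0,1,2,3}
R = {0,1,2,3}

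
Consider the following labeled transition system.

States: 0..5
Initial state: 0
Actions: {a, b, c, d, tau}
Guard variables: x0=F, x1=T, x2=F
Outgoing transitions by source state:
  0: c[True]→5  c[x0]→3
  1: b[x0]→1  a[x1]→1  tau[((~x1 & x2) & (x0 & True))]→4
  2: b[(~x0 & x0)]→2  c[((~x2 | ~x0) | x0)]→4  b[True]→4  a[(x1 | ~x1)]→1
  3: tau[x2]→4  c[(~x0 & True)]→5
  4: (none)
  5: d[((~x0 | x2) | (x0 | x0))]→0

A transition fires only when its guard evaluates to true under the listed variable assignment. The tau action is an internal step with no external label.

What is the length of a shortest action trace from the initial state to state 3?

Answer: UNREACHABLE

Working:
Breadth-first toward 3:
  Layer 0: {0}
  Layer 1: {5}
3 never appears.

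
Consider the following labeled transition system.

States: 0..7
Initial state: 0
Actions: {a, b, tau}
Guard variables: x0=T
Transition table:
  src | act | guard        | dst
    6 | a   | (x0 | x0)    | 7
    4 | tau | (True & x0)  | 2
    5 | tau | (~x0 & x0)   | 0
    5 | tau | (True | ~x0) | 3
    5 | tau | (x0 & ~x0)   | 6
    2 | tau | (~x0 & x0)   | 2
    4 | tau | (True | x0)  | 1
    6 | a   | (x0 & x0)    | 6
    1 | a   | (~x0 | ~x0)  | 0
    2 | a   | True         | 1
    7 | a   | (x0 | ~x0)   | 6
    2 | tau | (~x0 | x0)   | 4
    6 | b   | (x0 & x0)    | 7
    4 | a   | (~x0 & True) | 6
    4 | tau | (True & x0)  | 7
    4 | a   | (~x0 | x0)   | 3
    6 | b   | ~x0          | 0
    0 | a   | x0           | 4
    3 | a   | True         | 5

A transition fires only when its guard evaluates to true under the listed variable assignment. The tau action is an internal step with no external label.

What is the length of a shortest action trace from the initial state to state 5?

Answer: 3

Analysis:
BFS to 5:
  L0 = {0}
  L1 = {4}
  L2 = {1,2,3,7}
  L3 = {5,6}
5 enters at depth 3; path a·a·a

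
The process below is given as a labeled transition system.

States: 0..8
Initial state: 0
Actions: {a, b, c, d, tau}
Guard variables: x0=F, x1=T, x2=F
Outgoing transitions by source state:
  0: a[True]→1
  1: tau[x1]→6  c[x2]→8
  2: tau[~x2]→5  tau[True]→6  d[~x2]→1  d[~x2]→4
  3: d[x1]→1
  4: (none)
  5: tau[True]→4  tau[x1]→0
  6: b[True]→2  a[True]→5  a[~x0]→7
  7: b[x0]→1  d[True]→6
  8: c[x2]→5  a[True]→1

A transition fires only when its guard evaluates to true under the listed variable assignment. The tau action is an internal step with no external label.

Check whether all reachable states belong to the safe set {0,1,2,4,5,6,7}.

Answer: INVARIANT HOLDS

Working:
Inv-set: {0,1,2,4,5,6,7}
R = {0,1,2,4,5,6,7}
  0: safe
  1: safe
  2: safe
  4: safe
  5: safe
  6: safe
  7: safe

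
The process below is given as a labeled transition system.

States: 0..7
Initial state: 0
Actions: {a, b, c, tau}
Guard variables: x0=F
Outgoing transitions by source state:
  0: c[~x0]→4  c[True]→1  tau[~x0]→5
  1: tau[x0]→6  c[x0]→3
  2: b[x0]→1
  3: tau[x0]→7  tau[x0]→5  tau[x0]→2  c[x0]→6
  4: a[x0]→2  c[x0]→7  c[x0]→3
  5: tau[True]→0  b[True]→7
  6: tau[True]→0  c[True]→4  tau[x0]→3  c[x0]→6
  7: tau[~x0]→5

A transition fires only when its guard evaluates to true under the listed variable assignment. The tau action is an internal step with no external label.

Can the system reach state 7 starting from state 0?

Answer: REACHABLE

Trace:
Guard filter leaves 8 enabled edge(s).
depth 0: {0}
depth 1: {1,4,5}  total {0,1,4,5}
depth 2: {7}  total {0,1,4,5,7}
R = {0,1,4,5,7}
Path to 7: tau·b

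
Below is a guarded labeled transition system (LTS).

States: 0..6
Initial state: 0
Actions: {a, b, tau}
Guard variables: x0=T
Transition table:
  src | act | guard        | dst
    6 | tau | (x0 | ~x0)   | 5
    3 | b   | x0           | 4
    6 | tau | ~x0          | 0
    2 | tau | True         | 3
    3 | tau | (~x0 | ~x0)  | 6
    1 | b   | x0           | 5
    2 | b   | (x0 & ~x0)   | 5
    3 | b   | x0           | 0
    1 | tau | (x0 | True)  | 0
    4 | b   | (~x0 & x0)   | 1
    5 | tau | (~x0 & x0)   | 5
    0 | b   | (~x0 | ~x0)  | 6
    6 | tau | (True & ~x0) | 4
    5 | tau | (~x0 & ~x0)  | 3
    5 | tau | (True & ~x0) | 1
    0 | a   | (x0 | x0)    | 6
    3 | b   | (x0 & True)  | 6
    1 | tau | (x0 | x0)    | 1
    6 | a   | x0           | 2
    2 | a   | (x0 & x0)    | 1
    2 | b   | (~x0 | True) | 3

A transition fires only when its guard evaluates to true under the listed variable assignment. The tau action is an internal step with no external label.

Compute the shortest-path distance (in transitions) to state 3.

BFS to 3:
  Layer 0: {0}
  Layer 1: {6}
  Layer 2: {2,5}
  Layer 3: {1,3}
depth(3)=3, e.g. a·a·b

Answer: 3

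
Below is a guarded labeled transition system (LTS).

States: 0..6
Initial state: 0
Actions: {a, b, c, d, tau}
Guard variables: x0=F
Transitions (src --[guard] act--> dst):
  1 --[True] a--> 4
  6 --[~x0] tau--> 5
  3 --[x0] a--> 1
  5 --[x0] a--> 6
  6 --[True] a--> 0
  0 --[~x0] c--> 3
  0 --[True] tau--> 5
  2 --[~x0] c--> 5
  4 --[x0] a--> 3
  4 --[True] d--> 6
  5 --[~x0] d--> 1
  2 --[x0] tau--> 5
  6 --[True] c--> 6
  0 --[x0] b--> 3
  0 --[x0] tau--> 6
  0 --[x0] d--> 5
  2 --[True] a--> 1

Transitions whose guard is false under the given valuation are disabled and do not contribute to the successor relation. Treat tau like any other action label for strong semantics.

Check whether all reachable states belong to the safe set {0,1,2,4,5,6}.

Inv-set: {0,1,2,4,5,6}
Reach set: {0,1,3,4,5,6}
  0: ok
  1: ok
  3: VIOLATES
  4: ok
  5: ok
  6: ok
witness against invariant: c → 3

Answer: INVARIANT VIOLATED at state 3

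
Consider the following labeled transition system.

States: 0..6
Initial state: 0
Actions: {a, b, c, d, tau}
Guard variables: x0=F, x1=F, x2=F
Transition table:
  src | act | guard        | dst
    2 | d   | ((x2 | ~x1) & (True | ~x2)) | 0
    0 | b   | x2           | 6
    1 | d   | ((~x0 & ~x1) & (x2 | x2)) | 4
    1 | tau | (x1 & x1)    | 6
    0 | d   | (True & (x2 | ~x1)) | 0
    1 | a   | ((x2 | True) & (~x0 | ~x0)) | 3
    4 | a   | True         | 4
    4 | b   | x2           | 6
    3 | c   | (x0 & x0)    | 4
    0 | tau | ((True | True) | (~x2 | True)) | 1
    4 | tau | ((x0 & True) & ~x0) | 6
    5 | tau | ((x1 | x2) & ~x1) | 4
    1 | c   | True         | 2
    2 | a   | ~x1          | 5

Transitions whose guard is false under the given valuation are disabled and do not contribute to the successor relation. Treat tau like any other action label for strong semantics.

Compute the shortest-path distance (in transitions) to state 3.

Layered search for 3:
  depth 0: {0}
  depth 1: {1}
  depth 2: {2,3}
first hit 3 at d=2 via tau·a

Answer: 2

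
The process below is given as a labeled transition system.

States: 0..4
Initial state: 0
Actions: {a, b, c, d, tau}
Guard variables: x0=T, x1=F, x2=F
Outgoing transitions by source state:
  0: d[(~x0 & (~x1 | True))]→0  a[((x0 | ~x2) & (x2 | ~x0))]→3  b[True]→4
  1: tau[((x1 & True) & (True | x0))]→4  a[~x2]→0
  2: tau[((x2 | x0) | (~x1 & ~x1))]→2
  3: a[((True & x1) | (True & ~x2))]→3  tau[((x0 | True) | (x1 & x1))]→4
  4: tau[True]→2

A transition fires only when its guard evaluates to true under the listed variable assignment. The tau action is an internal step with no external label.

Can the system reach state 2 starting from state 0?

Answer: REACHABLE

Analysis:
Guard filter leaves 6 enabled edge(s).
L0 = {0}
L1 = {4}  now seen {0,4}
L2 = {2}  now seen {0,2,4}
R = {0,2,4}
witness 2: b·tau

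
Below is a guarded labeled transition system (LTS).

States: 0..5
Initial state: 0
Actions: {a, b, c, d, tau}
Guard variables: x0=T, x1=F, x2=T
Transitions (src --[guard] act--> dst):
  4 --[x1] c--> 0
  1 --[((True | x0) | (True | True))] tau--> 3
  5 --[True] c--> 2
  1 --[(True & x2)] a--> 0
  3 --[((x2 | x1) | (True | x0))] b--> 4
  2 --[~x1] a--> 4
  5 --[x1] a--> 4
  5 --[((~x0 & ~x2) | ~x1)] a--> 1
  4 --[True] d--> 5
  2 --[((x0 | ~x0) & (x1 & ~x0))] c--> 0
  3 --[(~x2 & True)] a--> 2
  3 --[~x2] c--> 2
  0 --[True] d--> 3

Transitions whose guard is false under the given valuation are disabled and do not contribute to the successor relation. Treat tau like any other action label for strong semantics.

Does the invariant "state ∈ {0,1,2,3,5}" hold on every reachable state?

Answer: INVARIANT VIOLATED at state 4

Working:
Inv-set: {0,1,2,3,5}
Reachable = {0,1,2,3,4,5}
  0: safe
  1: safe
  2: safe
  3: safe
  4: outside
  5: safe
witness against invariant: d·b → 4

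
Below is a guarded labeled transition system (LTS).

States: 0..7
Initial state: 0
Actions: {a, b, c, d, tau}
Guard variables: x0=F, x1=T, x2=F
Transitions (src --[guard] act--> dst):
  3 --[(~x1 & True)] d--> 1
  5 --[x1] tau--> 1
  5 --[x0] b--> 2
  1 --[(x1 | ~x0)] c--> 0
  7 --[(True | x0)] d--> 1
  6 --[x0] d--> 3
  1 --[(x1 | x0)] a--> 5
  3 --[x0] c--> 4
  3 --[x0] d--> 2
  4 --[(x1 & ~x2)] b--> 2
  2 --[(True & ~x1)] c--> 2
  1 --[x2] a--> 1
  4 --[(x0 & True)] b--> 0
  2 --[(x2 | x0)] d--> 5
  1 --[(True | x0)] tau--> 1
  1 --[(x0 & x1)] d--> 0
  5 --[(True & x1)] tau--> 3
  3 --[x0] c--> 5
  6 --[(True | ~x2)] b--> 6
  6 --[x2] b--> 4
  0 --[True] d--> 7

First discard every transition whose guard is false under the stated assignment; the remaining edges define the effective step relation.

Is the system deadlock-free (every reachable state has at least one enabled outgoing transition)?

Reach set: {0,1,3,5,7}
  0: d→7  [deg 1]
  1: a→5  c→0  tau→1  [deg 3]
  3: ∅  [no exit]
  5: tau→1  tau→3  [deg 2]
  7: d→1  [deg 1]
trace reaching 3: d·d·a·tau

Answer: DEADLOCK at state 3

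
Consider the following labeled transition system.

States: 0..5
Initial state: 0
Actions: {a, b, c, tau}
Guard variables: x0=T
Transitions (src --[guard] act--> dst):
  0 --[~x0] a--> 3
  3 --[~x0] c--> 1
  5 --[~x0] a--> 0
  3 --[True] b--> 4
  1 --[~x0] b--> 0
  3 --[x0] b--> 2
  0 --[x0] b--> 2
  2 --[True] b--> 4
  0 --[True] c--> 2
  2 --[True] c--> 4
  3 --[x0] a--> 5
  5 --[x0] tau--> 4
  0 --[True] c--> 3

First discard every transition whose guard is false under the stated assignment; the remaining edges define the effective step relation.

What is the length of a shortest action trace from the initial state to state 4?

BFS to 4:
  L0 = {0}
  L1 = {2,3}
  L2 = {4,5}
depth(4)=2, e.g. b·b

Answer: 2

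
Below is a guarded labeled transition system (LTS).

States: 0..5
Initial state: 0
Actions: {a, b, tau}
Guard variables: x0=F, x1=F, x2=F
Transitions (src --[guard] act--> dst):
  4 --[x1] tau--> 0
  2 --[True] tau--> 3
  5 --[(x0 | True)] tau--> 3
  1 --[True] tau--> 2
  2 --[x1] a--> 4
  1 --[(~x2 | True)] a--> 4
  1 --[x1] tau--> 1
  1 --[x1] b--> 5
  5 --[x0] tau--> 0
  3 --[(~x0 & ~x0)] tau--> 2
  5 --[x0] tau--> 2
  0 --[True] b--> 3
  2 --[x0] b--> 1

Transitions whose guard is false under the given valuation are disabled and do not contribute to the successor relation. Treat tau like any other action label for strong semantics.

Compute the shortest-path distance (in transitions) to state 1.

BFS to 1:
  L0 = {0}
  L1 = {3}
  L2 = {2}
1 never appears.

Answer: UNREACHABLE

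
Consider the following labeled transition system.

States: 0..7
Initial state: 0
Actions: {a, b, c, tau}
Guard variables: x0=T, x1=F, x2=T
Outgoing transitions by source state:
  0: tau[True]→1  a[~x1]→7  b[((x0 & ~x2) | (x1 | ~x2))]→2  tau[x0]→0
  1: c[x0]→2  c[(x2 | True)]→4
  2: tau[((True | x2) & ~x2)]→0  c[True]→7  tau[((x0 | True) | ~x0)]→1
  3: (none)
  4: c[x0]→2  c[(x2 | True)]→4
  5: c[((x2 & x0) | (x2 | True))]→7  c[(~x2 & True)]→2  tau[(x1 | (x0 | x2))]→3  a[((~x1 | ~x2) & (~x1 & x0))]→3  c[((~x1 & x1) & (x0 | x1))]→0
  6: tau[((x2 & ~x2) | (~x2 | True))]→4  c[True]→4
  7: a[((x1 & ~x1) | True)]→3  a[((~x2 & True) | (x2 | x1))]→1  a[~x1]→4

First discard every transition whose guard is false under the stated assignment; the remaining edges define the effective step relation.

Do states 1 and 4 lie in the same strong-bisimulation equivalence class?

Compute ~ classes (split until stable):
  P[0] = {{0,1,2,3,4,5,6,7}}
  P[1] = {{0},{1,4},{2,6},{3},{5},{7}}
  P[2] = {{0},{1,4},{2},{3},{5},{6},{7}}
stable after 3 split(s): 7 block(s)
1∈{1,4}, 4∈{1,4}

Answer: BISIMILAR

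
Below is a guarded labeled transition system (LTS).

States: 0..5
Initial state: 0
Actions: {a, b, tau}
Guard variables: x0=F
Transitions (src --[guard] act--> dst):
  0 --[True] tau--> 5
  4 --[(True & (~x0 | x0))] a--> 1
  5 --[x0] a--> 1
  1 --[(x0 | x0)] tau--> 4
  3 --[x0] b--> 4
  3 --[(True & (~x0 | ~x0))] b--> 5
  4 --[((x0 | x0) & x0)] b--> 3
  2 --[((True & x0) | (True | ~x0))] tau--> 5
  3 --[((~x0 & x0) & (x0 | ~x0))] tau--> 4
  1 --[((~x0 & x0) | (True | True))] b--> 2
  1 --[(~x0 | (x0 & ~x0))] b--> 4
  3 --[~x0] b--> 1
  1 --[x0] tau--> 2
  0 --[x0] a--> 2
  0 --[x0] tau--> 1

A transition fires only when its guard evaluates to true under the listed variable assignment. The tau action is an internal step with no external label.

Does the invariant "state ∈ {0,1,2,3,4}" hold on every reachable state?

Allowed set {0,1,2,3,4}
R = {0,5}
  0: ok
  5: VIOLATES
counterexample path to 5: tau

Answer: INVARIANT VIOLATED at state 5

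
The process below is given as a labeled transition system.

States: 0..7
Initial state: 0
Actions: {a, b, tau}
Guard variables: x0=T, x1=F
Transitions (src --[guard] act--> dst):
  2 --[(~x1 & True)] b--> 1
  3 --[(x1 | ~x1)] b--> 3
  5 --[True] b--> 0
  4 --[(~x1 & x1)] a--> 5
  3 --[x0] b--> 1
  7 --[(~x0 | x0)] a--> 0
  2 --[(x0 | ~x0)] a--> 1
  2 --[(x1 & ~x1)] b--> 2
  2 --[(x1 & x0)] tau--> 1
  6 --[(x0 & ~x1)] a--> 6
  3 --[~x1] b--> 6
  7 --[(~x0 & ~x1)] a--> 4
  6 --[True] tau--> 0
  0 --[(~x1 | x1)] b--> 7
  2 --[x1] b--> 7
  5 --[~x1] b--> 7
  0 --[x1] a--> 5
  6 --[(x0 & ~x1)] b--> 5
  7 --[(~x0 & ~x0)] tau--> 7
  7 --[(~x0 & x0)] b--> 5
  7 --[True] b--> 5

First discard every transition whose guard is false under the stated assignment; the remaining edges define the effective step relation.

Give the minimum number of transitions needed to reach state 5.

Answer: 2

Trace:
Breadth-first toward 5:
  depth 0: {0}
  depth 1: {7}
  depth 2: {5}
first hit 5 at d=2 via b·b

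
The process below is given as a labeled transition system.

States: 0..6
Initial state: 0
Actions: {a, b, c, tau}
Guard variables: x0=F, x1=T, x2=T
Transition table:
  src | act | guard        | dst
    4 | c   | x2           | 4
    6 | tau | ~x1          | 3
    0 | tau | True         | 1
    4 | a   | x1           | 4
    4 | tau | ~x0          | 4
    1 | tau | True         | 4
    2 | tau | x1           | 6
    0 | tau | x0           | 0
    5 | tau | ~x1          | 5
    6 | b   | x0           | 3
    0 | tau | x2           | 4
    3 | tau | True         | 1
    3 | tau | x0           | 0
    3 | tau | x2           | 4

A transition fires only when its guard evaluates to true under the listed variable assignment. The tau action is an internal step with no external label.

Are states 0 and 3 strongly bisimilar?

Bisimulation quotient by refinement:
  P[0] = {{0,1,2,3,4,5,6}}
  P[1] = {{0,1,2,3},{4},{5,6}}
  P[2] = {{0,3},{1},{2},{4},{5,6}}
stable after 3 split(s): 5 block(s)
0∈{0,3}, 3∈{0,3}

Answer: BISIMILAR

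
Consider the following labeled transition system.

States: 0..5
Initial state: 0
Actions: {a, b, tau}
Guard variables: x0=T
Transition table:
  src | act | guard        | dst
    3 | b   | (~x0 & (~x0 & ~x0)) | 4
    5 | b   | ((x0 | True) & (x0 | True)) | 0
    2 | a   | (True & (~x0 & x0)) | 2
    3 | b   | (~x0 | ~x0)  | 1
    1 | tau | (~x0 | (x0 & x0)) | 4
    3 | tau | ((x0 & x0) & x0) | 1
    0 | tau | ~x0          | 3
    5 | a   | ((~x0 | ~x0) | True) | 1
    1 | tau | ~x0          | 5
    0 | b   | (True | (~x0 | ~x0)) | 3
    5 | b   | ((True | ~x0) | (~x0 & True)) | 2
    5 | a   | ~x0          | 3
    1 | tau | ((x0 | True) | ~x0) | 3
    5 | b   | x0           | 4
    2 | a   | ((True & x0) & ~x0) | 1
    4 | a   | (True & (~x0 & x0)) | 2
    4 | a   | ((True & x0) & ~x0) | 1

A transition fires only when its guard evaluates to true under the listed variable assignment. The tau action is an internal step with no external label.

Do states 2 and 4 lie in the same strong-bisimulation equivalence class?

Answer: BISIMILAR

Analysis:
Compute ~ classes (split until stable):
  round 0: {{0,1,2,3,4,5}}
  round 1: {{0},{1,3},{2,4},{5}}
  round 2: {{0},{1},{2,4},{3},{5}}
stable after 3 split(s): 5 block(s)
[2]={2,4}  [4]={2,4}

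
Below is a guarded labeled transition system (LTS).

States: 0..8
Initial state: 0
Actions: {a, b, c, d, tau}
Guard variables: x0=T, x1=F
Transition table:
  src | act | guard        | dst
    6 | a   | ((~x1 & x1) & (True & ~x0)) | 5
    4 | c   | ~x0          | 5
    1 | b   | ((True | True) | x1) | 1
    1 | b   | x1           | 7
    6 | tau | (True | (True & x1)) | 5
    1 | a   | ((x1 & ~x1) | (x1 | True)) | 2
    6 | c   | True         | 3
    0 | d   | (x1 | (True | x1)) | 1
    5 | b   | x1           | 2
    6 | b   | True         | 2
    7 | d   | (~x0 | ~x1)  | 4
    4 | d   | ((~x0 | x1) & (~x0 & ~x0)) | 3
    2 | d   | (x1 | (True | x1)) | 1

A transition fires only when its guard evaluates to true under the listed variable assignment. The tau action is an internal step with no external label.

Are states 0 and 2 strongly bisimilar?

Answer: BISIMILAR

Analysis:
Bisimulation quotient by refinement:
  π0 = {{0,1,2,3,4,5,6,7,8}}
  π1 = {{0,2,7},{1},{3,4,5,8},{6}}
  π2 = {{0,2},{1},{3,4,5,8},{6},{7}}
Fixed point at round 3; 5 class(es).
class of 0: {0,2}; class of 2: {0,2}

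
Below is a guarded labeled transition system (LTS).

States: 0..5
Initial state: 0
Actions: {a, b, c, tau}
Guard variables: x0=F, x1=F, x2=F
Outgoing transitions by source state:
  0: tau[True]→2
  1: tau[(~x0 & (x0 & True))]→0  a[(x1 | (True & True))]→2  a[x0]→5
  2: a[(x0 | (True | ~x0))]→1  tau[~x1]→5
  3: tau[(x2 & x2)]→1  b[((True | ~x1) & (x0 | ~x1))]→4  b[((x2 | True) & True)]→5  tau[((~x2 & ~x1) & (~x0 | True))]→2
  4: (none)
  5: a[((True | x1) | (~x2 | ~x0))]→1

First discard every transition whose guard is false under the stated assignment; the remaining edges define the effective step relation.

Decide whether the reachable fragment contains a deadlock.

Answer: DEADLOCK-FREE

Working:
Reach set: {0,1,2,5}
  0: tau→2  [deg 1]
  1: a→2  [deg 1]
  2: a→1  tau→5  [deg 2]
  5: a→1  [deg 1]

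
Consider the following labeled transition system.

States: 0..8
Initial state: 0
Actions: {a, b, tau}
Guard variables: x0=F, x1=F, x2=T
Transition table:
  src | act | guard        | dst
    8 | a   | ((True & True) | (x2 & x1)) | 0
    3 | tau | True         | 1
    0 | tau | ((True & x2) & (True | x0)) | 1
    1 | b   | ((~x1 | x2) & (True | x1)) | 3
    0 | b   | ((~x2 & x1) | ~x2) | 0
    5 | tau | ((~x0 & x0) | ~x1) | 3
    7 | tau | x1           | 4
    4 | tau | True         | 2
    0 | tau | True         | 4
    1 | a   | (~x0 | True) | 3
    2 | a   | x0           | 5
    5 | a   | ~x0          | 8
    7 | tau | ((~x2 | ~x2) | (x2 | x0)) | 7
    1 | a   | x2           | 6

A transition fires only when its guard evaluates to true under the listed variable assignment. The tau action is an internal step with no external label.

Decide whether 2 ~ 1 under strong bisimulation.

Answer: NOT BISIMILAR

Trace:
Bisimulation quotient by refinement:
  π0 = {{0,1,2,3,4,5,6,7,8}}
  π1 = {{0,3,4,7},{1},{2,6},{5},{8}}
  π2 = {{0},{1},{2,6},{3},{4},{5},{7},{8}}
stable after 3 split(s): 8 block(s)
class of 2: {2,6}; class of 1: {1}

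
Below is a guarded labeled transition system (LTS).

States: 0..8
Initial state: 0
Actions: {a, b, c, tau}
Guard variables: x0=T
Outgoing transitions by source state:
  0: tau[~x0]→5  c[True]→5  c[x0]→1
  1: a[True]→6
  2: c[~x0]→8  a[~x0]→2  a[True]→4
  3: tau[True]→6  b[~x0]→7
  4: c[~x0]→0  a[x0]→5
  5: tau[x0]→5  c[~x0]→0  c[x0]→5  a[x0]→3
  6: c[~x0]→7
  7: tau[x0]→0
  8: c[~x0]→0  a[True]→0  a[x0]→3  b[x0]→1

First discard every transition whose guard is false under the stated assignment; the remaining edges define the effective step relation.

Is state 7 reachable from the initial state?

After dropping false guards: 13 live edges.
Layer 0: {0}
Layer 1: {1,5}  total {0,1,5}
Layer 2: {3,6}  total {0,1,3,5,6}
Reach set: {0,1,3,5,6}

Answer: UNREACHABLE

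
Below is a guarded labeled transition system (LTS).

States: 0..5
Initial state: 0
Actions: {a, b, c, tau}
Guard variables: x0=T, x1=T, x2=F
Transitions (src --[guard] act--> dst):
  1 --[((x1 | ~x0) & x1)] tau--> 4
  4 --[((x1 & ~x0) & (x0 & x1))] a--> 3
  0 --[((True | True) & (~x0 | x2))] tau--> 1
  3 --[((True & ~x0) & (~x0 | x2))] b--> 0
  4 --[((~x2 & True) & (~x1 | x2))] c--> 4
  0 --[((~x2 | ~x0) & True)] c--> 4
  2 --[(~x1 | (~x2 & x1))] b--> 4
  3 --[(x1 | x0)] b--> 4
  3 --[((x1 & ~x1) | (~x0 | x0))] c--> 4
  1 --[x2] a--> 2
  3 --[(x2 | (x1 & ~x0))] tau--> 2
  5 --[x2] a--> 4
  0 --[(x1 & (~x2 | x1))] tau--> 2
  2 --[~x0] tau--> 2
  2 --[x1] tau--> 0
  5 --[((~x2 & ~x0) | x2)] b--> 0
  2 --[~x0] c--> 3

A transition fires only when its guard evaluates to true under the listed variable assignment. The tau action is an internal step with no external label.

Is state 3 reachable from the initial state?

7 transition(s) survive guard evaluation.
Layer 0: {0}
Layer 1: {2,4}  total {0,2,4}
Reach set: {0,2,4}

Answer: UNREACHABLE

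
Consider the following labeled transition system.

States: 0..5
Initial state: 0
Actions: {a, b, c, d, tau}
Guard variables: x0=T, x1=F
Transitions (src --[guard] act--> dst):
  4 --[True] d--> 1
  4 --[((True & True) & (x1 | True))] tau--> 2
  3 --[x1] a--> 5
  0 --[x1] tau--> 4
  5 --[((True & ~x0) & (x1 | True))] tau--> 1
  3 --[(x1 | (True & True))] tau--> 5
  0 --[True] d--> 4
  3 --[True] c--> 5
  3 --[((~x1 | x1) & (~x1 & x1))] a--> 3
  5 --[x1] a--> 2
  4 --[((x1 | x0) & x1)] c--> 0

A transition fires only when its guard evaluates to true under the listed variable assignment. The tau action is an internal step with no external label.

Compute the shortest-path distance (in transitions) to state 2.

Answer: 2

Working:
Layered search for 2:
  Layer 0: {0}
  Layer 1: {4}
  Layer 2: {1,2}
depth(2)=2, e.g. d·tau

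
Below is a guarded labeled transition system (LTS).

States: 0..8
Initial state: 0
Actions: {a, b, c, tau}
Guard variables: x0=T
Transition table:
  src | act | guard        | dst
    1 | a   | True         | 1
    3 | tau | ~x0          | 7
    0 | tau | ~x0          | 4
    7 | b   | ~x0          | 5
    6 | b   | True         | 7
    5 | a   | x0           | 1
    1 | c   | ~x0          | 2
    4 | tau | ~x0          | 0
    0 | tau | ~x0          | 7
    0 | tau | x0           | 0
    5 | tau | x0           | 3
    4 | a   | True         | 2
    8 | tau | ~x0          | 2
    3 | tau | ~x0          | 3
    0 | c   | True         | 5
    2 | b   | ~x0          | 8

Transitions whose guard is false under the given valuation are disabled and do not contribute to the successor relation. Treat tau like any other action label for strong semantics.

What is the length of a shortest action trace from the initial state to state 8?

Breadth-first toward 8:
  L0 = {0}
  L1 = {5}
  L2 = {1,3}
8 never appears.

Answer: UNREACHABLE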